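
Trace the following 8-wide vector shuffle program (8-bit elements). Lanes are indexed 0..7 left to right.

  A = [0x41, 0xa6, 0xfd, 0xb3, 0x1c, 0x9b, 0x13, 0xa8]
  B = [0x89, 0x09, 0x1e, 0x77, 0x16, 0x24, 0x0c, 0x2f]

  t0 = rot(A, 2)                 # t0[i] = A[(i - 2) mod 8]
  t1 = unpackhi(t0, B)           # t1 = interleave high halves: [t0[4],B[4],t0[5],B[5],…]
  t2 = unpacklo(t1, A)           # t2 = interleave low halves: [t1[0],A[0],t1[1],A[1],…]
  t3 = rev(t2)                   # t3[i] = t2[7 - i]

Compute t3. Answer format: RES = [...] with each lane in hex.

RES = [0xb3, 0x24, 0xfd, 0xb3, 0xa6, 0x16, 0x41, 0xfd]

  t0: 13 a8 41 a6 fd b3 1c 9b
  t1: fd 16 b3 24 1c 0c 9b 2f
  t2: fd 41 16 a6 b3 fd 24 b3
  t3: b3 24 fd b3 a6 16 41 fd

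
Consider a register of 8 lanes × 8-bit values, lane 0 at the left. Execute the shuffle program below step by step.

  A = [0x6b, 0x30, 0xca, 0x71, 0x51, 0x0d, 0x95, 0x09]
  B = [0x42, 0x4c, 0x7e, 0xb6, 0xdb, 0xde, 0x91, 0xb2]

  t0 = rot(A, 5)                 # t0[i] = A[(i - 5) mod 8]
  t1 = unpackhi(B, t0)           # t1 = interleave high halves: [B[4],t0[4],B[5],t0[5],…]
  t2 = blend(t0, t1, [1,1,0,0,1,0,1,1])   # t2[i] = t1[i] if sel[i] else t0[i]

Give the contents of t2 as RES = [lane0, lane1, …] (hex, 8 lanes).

RES = [ 0xdb  0x09  0x0d  0x95  0x91  0x6b  0xb2  0xca ]

→ t0 |71|51|0d|95|09|6b|30|ca|
→ t1 |db|09|de|6b|91|30|b2|ca|
→ t2 |db|09|0d|95|91|6b|b2|ca|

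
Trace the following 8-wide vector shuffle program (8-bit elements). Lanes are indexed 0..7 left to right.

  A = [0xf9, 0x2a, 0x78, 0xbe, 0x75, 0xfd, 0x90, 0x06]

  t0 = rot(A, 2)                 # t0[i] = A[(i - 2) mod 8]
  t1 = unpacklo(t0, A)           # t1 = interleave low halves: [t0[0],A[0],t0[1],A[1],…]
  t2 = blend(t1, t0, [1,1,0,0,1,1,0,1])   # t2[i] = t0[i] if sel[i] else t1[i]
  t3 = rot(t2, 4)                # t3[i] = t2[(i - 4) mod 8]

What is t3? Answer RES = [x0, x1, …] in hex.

RES = [ 0x78  0xbe  0x2a  0xfd  0x90  0x06  0x06  0x2a ]

  t0: 90 06 f9 2a 78 be 75 fd
  t1: 90 f9 06 2a f9 78 2a be
  t2: 90 06 06 2a 78 be 2a fd
  t3: 78 be 2a fd 90 06 06 2a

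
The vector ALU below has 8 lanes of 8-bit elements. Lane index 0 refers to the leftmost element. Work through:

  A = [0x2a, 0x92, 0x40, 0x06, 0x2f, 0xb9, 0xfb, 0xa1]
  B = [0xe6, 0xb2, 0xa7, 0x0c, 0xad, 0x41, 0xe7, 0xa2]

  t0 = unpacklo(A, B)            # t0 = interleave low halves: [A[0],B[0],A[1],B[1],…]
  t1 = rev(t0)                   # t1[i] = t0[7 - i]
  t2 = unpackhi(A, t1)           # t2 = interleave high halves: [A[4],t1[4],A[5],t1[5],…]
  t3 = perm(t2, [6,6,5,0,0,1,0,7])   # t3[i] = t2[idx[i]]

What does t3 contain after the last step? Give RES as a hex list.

  t0: 2a e6 92 b2 40 a7 06 0c
  t1: 0c 06 a7 40 b2 92 e6 2a
  t2: 2f b2 b9 92 fb e6 a1 2a
  t3: a1 a1 e6 2f 2f b2 2f 2a

RES = [0xa1, 0xa1, 0xe6, 0x2f, 0x2f, 0xb2, 0x2f, 0x2a]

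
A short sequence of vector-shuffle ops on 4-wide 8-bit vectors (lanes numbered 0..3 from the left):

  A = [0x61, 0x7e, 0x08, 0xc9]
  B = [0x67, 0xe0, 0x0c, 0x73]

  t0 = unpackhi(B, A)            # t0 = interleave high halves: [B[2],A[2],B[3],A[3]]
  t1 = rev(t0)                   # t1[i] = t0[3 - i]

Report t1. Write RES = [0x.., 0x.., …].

t0 = [0x0c, 0x08, 0x73, 0xc9]
t1 = [0xc9, 0x73, 0x08, 0x0c]

RES = [0xc9, 0x73, 0x08, 0x0c]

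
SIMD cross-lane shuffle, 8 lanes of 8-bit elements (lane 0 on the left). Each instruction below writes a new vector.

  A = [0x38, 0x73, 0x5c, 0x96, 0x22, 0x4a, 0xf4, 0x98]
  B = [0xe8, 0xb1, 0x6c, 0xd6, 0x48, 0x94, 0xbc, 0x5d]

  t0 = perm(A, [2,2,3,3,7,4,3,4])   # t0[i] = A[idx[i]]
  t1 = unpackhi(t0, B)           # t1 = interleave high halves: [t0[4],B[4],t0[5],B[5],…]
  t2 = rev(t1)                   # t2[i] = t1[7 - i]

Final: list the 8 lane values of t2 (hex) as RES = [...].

RES = [0x5d, 0x22, 0xbc, 0x96, 0x94, 0x22, 0x48, 0x98]

  t0: 5c 5c 96 96 98 22 96 22
  t1: 98 48 22 94 96 bc 22 5d
  t2: 5d 22 bc 96 94 22 48 98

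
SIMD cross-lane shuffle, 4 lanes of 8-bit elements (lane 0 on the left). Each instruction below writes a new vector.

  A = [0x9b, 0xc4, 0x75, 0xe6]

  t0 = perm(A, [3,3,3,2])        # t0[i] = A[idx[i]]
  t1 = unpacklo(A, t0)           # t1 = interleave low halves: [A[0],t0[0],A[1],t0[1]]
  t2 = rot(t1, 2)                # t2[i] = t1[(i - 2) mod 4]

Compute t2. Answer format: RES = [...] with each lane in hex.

t0 = [0xe6, 0xe6, 0xe6, 0x75]
t1 = [0x9b, 0xe6, 0xc4, 0xe6]
t2 = [0xc4, 0xe6, 0x9b, 0xe6]

RES = [0xc4, 0xe6, 0x9b, 0xe6]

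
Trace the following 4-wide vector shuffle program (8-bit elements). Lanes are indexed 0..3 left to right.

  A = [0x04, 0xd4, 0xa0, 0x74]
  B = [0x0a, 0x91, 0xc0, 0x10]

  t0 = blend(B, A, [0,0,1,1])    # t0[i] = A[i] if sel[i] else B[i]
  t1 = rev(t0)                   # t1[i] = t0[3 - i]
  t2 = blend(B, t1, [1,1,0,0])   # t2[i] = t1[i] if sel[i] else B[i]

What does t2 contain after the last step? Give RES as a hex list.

RES = [ 0x74  0xa0  0xc0  0x10 ]

→ t0 |0a|91|a0|74|
→ t1 |74|a0|91|0a|
→ t2 |74|a0|c0|10|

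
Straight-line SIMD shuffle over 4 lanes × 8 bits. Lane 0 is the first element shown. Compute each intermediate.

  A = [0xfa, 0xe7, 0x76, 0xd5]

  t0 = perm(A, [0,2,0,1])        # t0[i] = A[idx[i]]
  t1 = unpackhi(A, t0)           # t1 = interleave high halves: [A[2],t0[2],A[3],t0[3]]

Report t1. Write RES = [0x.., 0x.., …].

RES = [0x76, 0xfa, 0xd5, 0xe7]

t0 = [0xfa, 0x76, 0xfa, 0xe7]
t1 = [0x76, 0xfa, 0xd5, 0xe7]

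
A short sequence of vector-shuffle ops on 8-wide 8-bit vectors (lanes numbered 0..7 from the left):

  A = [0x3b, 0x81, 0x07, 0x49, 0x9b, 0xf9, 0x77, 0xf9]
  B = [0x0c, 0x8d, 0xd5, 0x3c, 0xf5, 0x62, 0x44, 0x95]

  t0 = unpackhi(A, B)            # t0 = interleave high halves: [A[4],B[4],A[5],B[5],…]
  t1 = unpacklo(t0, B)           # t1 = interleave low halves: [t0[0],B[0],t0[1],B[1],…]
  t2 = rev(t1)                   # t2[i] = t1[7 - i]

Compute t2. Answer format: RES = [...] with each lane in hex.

  t0: 9b f5 f9 62 77 44 f9 95
  t1: 9b 0c f5 8d f9 d5 62 3c
  t2: 3c 62 d5 f9 8d f5 0c 9b

RES = [ 0x3c  0x62  0xd5  0xf9  0x8d  0xf5  0x0c  0x9b ]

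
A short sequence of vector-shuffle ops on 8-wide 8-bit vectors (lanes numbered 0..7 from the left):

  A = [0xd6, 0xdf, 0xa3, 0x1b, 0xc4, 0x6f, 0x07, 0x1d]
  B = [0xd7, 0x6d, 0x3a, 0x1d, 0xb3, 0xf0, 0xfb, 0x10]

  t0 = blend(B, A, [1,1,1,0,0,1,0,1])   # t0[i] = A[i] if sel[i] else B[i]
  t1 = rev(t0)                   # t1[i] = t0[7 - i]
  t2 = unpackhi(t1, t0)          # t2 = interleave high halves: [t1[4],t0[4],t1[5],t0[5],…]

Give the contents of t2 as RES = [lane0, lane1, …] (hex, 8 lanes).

→ t0 |d6|df|a3|1d|b3|6f|fb|1d|
→ t1 |1d|fb|6f|b3|1d|a3|df|d6|
→ t2 |1d|b3|a3|6f|df|fb|d6|1d|

RES = [ 0x1d  0xb3  0xa3  0x6f  0xdf  0xfb  0xd6  0x1d ]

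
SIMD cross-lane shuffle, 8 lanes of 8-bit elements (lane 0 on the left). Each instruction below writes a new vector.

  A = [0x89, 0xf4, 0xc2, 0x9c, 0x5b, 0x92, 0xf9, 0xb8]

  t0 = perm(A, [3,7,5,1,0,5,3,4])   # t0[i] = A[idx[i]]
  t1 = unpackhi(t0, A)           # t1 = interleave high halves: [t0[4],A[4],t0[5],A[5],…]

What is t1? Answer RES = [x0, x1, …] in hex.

→ t0 |9c|b8|92|f4|89|92|9c|5b|
→ t1 |89|5b|92|92|9c|f9|5b|b8|

RES = [ 0x89  0x5b  0x92  0x92  0x9c  0xf9  0x5b  0xb8 ]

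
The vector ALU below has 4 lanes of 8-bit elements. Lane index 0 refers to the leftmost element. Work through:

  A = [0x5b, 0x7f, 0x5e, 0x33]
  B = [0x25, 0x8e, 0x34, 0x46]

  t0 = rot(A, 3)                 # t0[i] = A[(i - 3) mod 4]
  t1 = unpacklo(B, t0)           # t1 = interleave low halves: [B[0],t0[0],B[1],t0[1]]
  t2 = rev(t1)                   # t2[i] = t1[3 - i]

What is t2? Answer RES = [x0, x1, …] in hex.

→ t0 |7f|5e|33|5b|
→ t1 |25|7f|8e|5e|
→ t2 |5e|8e|7f|25|

RES = [0x5e, 0x8e, 0x7f, 0x25]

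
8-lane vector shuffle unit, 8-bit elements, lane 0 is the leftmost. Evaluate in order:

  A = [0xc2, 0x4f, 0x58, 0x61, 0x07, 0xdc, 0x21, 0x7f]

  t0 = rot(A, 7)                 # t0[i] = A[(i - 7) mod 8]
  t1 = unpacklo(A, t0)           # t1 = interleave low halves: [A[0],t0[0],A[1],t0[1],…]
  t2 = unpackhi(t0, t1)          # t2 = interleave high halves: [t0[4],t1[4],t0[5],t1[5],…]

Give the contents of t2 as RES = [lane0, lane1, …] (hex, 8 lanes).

RES = [ 0xdc  0x58  0x21  0x61  0x7f  0x61  0xc2  0x07 ]

t0 = [0x4f, 0x58, 0x61, 0x07, 0xdc, 0x21, 0x7f, 0xc2]
t1 = [0xc2, 0x4f, 0x4f, 0x58, 0x58, 0x61, 0x61, 0x07]
t2 = [0xdc, 0x58, 0x21, 0x61, 0x7f, 0x61, 0xc2, 0x07]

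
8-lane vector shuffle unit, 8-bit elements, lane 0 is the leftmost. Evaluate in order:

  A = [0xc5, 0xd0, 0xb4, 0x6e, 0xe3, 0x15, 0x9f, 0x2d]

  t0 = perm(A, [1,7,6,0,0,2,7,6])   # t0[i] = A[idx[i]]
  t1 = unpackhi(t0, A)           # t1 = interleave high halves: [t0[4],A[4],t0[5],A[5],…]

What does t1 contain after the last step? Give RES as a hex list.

  t0: d0 2d 9f c5 c5 b4 2d 9f
  t1: c5 e3 b4 15 2d 9f 9f 2d

RES = [ 0xc5  0xe3  0xb4  0x15  0x2d  0x9f  0x9f  0x2d ]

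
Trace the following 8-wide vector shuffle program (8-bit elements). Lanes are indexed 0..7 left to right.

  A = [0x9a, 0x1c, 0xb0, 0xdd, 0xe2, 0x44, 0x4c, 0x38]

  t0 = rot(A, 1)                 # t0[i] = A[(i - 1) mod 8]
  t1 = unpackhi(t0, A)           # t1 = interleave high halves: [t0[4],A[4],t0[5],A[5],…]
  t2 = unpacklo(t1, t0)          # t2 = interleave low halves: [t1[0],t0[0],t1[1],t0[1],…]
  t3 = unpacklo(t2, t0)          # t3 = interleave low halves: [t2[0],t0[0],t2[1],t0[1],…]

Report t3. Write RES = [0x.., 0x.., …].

  t0: 38 9a 1c b0 dd e2 44 4c
  t1: dd e2 e2 44 44 4c 4c 38
  t2: dd 38 e2 9a e2 1c 44 b0
  t3: dd 38 38 9a e2 1c 9a b0

RES = [ 0xdd  0x38  0x38  0x9a  0xe2  0x1c  0x9a  0xb0 ]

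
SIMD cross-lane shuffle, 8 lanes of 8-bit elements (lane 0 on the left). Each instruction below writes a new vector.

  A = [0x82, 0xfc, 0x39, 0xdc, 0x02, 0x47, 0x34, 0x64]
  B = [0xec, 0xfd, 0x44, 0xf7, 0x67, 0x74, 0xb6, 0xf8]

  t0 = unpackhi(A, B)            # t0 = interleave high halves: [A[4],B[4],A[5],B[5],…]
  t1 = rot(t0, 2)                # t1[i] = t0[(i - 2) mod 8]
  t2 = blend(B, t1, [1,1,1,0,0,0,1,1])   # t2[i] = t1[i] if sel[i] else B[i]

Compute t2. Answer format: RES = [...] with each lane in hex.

  t0: 02 67 47 74 34 b6 64 f8
  t1: 64 f8 02 67 47 74 34 b6
  t2: 64 f8 02 f7 67 74 34 b6

RES = [0x64, 0xf8, 0x02, 0xf7, 0x67, 0x74, 0x34, 0xb6]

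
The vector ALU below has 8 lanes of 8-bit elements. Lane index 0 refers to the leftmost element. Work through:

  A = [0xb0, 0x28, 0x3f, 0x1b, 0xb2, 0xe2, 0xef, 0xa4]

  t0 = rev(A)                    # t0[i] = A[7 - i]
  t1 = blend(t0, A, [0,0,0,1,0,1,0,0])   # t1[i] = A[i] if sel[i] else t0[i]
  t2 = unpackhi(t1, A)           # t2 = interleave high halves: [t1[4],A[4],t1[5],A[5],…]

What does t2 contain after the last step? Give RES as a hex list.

  t0: a4 ef e2 b2 1b 3f 28 b0
  t1: a4 ef e2 1b 1b e2 28 b0
  t2: 1b b2 e2 e2 28 ef b0 a4

RES = [0x1b, 0xb2, 0xe2, 0xe2, 0x28, 0xef, 0xb0, 0xa4]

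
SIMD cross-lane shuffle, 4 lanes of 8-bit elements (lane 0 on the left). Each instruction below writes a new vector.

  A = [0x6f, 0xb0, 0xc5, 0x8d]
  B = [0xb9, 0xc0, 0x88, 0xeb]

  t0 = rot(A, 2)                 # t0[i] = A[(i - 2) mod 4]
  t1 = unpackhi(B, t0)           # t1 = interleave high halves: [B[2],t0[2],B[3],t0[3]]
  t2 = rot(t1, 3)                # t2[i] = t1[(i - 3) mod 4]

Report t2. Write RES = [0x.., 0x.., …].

→ t0 |c5|8d|6f|b0|
→ t1 |88|6f|eb|b0|
→ t2 |6f|eb|b0|88|

RES = [0x6f, 0xeb, 0xb0, 0x88]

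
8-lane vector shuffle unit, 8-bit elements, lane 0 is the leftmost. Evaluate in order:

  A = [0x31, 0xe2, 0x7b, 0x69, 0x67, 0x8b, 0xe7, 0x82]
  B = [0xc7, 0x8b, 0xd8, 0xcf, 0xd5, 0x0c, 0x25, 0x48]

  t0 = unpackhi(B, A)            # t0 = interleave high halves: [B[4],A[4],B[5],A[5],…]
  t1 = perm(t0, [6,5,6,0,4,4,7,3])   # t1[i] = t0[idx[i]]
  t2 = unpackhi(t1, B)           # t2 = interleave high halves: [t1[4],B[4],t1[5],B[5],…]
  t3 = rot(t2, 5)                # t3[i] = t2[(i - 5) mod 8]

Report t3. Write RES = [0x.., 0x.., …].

RES = [ 0x0c  0x82  0x25  0x8b  0x48  0x25  0xd5  0x25 ]

  t0: d5 67 0c 8b 25 e7 48 82
  t1: 48 e7 48 d5 25 25 82 8b
  t2: 25 d5 25 0c 82 25 8b 48
  t3: 0c 82 25 8b 48 25 d5 25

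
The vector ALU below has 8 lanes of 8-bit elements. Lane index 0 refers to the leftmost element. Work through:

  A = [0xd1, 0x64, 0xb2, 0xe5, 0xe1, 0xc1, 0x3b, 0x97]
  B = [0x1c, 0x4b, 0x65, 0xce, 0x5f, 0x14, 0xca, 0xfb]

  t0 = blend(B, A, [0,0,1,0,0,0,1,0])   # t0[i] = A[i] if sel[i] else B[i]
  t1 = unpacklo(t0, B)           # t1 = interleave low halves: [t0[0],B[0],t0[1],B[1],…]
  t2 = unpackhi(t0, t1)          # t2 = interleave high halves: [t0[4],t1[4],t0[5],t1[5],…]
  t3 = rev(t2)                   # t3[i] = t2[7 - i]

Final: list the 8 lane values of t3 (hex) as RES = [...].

t0 = [0x1c, 0x4b, 0xb2, 0xce, 0x5f, 0x14, 0x3b, 0xfb]
t1 = [0x1c, 0x1c, 0x4b, 0x4b, 0xb2, 0x65, 0xce, 0xce]
t2 = [0x5f, 0xb2, 0x14, 0x65, 0x3b, 0xce, 0xfb, 0xce]
t3 = [0xce, 0xfb, 0xce, 0x3b, 0x65, 0x14, 0xb2, 0x5f]

RES = [ 0xce  0xfb  0xce  0x3b  0x65  0x14  0xb2  0x5f ]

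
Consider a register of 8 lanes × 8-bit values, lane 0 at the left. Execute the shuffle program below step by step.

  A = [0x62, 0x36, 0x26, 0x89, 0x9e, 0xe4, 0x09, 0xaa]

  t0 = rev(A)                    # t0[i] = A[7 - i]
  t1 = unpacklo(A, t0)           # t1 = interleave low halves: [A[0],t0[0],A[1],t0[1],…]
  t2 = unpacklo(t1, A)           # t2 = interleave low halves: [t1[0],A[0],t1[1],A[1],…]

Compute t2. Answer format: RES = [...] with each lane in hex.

RES = [0x62, 0x62, 0xaa, 0x36, 0x36, 0x26, 0x09, 0x89]

t0 = [0xaa, 0x09, 0xe4, 0x9e, 0x89, 0x26, 0x36, 0x62]
t1 = [0x62, 0xaa, 0x36, 0x09, 0x26, 0xe4, 0x89, 0x9e]
t2 = [0x62, 0x62, 0xaa, 0x36, 0x36, 0x26, 0x09, 0x89]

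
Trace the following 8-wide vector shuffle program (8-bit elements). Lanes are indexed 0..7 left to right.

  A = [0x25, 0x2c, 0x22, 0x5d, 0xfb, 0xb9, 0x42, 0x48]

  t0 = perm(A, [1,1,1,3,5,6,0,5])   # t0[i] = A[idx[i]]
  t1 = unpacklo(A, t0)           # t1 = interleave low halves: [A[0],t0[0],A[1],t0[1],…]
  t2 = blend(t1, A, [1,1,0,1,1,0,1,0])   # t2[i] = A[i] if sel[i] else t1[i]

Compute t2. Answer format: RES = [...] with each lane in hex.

  t0: 2c 2c 2c 5d b9 42 25 b9
  t1: 25 2c 2c 2c 22 2c 5d 5d
  t2: 25 2c 2c 5d fb 2c 42 5d

RES = [ 0x25  0x2c  0x2c  0x5d  0xfb  0x2c  0x42  0x5d ]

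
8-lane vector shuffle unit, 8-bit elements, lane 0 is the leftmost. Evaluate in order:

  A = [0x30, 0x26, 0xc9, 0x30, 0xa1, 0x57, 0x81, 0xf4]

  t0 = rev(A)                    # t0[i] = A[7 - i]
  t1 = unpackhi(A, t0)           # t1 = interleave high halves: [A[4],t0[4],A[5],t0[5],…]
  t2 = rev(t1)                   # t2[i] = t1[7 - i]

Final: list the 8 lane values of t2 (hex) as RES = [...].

RES = [0x30, 0xf4, 0x26, 0x81, 0xc9, 0x57, 0x30, 0xa1]

t0 = [0xf4, 0x81, 0x57, 0xa1, 0x30, 0xc9, 0x26, 0x30]
t1 = [0xa1, 0x30, 0x57, 0xc9, 0x81, 0x26, 0xf4, 0x30]
t2 = [0x30, 0xf4, 0x26, 0x81, 0xc9, 0x57, 0x30, 0xa1]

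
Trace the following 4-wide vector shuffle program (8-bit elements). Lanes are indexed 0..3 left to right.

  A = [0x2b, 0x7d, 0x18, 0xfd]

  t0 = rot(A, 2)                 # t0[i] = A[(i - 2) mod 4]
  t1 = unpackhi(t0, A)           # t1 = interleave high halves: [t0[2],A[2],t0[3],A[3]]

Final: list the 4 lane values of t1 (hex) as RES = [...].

RES = [0x2b, 0x18, 0x7d, 0xfd]

t0 = [0x18, 0xfd, 0x2b, 0x7d]
t1 = [0x2b, 0x18, 0x7d, 0xfd]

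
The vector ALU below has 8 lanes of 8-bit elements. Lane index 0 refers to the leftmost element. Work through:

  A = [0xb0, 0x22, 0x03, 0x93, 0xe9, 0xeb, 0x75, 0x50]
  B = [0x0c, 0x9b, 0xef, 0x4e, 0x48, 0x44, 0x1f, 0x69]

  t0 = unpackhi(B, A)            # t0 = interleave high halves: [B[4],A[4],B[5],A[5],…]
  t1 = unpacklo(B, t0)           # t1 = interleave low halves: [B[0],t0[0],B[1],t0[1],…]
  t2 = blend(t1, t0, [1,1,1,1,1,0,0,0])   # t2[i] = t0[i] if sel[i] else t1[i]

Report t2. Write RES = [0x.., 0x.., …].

RES = [ 0x48  0xe9  0x44  0xeb  0x1f  0x44  0x4e  0xeb ]

  t0: 48 e9 44 eb 1f 75 69 50
  t1: 0c 48 9b e9 ef 44 4e eb
  t2: 48 e9 44 eb 1f 44 4e eb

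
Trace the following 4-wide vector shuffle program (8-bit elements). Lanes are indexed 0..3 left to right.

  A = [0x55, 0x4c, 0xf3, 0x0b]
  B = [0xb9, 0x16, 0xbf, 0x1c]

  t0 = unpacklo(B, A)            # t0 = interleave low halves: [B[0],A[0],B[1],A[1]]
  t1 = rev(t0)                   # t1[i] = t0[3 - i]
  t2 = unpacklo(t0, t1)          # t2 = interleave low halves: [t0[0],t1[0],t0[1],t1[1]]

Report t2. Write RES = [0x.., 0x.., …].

t0 = [0xb9, 0x55, 0x16, 0x4c]
t1 = [0x4c, 0x16, 0x55, 0xb9]
t2 = [0xb9, 0x4c, 0x55, 0x16]

RES = [0xb9, 0x4c, 0x55, 0x16]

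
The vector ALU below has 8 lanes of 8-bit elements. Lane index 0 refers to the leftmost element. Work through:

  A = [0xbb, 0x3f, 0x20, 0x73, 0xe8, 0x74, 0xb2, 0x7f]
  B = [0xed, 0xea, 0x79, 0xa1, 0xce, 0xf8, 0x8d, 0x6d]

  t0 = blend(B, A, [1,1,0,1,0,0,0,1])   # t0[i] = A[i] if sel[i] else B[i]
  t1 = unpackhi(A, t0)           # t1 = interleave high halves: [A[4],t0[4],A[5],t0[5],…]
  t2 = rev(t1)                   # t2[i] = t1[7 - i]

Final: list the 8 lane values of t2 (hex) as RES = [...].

  t0: bb 3f 79 73 ce f8 8d 7f
  t1: e8 ce 74 f8 b2 8d 7f 7f
  t2: 7f 7f 8d b2 f8 74 ce e8

RES = [0x7f, 0x7f, 0x8d, 0xb2, 0xf8, 0x74, 0xce, 0xe8]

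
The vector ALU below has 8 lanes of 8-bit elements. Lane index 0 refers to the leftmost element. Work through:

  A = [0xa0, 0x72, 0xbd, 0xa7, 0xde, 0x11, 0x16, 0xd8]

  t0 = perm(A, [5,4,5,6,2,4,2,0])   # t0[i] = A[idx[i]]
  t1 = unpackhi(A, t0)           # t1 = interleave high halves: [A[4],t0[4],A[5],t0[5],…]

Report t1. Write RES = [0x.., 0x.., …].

RES = [ 0xde  0xbd  0x11  0xde  0x16  0xbd  0xd8  0xa0 ]

  t0: 11 de 11 16 bd de bd a0
  t1: de bd 11 de 16 bd d8 a0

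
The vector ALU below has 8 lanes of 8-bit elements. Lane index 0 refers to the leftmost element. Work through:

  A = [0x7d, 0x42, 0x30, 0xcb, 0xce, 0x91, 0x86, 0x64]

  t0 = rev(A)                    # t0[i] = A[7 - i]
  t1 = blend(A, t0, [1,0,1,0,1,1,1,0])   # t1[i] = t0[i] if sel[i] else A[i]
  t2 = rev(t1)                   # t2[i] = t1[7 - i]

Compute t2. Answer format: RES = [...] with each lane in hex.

RES = [0x64, 0x42, 0x30, 0xcb, 0xcb, 0x91, 0x42, 0x64]

t0 = [0x64, 0x86, 0x91, 0xce, 0xcb, 0x30, 0x42, 0x7d]
t1 = [0x64, 0x42, 0x91, 0xcb, 0xcb, 0x30, 0x42, 0x64]
t2 = [0x64, 0x42, 0x30, 0xcb, 0xcb, 0x91, 0x42, 0x64]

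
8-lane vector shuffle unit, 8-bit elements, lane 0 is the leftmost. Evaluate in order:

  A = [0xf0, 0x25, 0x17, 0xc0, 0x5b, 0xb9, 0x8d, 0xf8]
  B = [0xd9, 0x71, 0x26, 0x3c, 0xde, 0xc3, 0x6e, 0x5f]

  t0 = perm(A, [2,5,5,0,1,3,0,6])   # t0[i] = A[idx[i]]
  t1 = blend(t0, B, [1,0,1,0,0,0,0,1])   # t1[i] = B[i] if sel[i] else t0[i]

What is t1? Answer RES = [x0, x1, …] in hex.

→ t0 |17|b9|b9|f0|25|c0|f0|8d|
→ t1 |d9|b9|26|f0|25|c0|f0|5f|

RES = [0xd9, 0xb9, 0x26, 0xf0, 0x25, 0xc0, 0xf0, 0x5f]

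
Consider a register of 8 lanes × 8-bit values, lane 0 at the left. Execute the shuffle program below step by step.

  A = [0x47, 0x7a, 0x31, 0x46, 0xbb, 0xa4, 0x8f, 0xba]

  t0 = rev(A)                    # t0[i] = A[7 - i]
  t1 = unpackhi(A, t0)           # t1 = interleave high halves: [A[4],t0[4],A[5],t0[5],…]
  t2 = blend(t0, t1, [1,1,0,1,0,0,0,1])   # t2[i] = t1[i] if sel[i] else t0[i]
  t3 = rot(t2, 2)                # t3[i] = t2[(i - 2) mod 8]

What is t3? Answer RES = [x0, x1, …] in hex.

  t0: ba 8f a4 bb 46 31 7a 47
  t1: bb 46 a4 31 8f 7a ba 47
  t2: bb 46 a4 31 46 31 7a 47
  t3: 7a 47 bb 46 a4 31 46 31

RES = [ 0x7a  0x47  0xbb  0x46  0xa4  0x31  0x46  0x31 ]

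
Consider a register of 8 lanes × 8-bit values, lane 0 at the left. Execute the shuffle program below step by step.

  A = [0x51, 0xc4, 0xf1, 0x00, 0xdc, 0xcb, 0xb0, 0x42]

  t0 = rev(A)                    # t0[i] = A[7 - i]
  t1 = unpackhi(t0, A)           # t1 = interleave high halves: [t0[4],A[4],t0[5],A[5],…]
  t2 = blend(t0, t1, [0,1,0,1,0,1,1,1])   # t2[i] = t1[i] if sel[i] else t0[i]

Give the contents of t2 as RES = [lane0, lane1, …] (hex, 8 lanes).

  t0: 42 b0 cb dc 00 f1 c4 51
  t1: 00 dc f1 cb c4 b0 51 42
  t2: 42 dc cb cb 00 b0 51 42

RES = [ 0x42  0xdc  0xcb  0xcb  0x00  0xb0  0x51  0x42 ]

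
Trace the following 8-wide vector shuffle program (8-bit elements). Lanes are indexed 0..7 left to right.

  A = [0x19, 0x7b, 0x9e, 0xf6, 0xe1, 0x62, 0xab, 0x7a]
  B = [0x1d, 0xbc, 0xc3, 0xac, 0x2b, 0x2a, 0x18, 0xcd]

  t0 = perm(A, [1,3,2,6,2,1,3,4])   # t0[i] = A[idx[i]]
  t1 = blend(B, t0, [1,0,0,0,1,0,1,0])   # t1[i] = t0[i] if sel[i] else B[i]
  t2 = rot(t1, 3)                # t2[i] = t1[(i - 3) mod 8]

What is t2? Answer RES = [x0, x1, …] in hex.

  t0: 7b f6 9e ab 9e 7b f6 e1
  t1: 7b bc c3 ac 9e 2a f6 cd
  t2: 2a f6 cd 7b bc c3 ac 9e

RES = [0x2a, 0xf6, 0xcd, 0x7b, 0xbc, 0xc3, 0xac, 0x9e]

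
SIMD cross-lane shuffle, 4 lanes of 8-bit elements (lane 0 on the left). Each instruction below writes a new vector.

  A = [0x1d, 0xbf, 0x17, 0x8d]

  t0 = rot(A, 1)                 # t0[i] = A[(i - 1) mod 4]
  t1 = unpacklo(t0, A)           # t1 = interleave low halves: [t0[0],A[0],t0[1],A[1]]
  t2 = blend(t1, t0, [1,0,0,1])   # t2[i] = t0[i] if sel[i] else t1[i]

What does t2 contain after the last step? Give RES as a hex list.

RES = [ 0x8d  0x1d  0x1d  0x17 ]

t0 = [0x8d, 0x1d, 0xbf, 0x17]
t1 = [0x8d, 0x1d, 0x1d, 0xbf]
t2 = [0x8d, 0x1d, 0x1d, 0x17]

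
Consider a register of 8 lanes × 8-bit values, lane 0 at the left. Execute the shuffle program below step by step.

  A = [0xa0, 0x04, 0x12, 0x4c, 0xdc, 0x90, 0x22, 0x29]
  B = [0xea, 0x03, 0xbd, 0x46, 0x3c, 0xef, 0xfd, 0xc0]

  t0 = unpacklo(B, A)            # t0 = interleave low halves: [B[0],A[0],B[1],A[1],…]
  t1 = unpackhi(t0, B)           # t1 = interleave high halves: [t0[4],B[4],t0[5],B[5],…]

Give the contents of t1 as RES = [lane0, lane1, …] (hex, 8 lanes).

RES = [0xbd, 0x3c, 0x12, 0xef, 0x46, 0xfd, 0x4c, 0xc0]

  t0: ea a0 03 04 bd 12 46 4c
  t1: bd 3c 12 ef 46 fd 4c c0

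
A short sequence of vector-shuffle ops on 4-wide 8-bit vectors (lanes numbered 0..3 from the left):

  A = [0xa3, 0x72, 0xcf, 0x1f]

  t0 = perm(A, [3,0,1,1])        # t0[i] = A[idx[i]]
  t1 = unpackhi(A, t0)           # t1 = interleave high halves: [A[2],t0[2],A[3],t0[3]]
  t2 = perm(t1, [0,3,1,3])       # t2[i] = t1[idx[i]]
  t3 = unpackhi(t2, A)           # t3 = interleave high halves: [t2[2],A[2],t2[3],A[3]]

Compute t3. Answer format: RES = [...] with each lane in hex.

→ t0 |1f|a3|72|72|
→ t1 |cf|72|1f|72|
→ t2 |cf|72|72|72|
→ t3 |72|cf|72|1f|

RES = [0x72, 0xcf, 0x72, 0x1f]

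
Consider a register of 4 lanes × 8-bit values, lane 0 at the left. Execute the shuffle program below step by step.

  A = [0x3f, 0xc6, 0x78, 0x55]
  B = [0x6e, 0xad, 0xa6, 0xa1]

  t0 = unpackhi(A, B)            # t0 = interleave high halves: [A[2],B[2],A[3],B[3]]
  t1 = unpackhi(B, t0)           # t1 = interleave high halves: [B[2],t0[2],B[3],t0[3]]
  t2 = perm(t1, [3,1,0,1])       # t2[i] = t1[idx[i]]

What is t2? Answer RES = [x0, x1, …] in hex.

→ t0 |78|a6|55|a1|
→ t1 |a6|55|a1|a1|
→ t2 |a1|55|a6|55|

RES = [0xa1, 0x55, 0xa6, 0x55]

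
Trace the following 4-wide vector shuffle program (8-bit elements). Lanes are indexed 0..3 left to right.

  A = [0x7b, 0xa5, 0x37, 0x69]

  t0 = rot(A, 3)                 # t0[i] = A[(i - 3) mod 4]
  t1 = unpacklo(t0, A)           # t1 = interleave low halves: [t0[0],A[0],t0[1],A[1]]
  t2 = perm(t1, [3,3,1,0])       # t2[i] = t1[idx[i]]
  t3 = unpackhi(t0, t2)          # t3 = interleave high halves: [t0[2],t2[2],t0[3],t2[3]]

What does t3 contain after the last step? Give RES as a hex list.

RES = [0x69, 0x7b, 0x7b, 0xa5]

  t0: a5 37 69 7b
  t1: a5 7b 37 a5
  t2: a5 a5 7b a5
  t3: 69 7b 7b a5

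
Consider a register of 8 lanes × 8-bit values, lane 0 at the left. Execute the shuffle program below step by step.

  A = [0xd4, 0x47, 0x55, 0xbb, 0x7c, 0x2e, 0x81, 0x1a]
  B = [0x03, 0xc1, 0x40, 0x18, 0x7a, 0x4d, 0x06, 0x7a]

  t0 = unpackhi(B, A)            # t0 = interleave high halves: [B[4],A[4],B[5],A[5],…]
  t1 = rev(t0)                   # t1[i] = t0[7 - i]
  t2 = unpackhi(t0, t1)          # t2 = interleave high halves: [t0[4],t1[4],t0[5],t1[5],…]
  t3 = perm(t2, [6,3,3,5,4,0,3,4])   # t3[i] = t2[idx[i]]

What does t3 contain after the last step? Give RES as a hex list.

RES = [0x1a, 0x4d, 0x4d, 0x7c, 0x7a, 0x06, 0x4d, 0x7a]

  t0: 7a 7c 4d 2e 06 81 7a 1a
  t1: 1a 7a 81 06 2e 4d 7c 7a
  t2: 06 2e 81 4d 7a 7c 1a 7a
  t3: 1a 4d 4d 7c 7a 06 4d 7a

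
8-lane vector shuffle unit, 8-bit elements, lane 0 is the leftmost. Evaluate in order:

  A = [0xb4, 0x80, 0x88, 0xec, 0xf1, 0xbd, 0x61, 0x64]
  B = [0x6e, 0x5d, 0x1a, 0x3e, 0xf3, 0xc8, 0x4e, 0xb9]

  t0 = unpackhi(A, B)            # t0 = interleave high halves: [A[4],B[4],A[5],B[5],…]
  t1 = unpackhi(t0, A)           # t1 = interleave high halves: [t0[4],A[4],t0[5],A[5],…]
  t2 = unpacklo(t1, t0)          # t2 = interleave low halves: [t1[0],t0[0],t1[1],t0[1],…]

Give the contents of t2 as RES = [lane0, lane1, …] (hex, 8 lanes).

RES = [ 0x61  0xf1  0xf1  0xf3  0x4e  0xbd  0xbd  0xc8 ]

→ t0 |f1|f3|bd|c8|61|4e|64|b9|
→ t1 |61|f1|4e|bd|64|61|b9|64|
→ t2 |61|f1|f1|f3|4e|bd|bd|c8|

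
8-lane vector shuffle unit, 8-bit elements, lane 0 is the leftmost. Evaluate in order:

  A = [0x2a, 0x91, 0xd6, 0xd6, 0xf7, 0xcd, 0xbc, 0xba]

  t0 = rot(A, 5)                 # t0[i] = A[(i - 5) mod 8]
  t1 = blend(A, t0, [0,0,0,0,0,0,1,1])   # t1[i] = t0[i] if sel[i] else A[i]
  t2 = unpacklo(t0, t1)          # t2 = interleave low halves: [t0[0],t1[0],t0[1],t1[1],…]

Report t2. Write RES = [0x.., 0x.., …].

→ t0 |d6|f7|cd|bc|ba|2a|91|d6|
→ t1 |2a|91|d6|d6|f7|cd|91|d6|
→ t2 |d6|2a|f7|91|cd|d6|bc|d6|

RES = [0xd6, 0x2a, 0xf7, 0x91, 0xcd, 0xd6, 0xbc, 0xd6]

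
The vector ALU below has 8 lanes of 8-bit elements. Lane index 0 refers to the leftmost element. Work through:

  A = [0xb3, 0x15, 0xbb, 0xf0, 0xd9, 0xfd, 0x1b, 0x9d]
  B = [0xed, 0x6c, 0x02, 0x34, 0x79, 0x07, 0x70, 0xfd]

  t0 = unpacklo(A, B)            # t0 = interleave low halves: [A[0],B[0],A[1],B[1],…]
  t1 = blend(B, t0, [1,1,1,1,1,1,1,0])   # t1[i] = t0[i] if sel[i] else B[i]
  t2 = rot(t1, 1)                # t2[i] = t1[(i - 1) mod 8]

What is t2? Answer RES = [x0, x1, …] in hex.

RES = [0xfd, 0xb3, 0xed, 0x15, 0x6c, 0xbb, 0x02, 0xf0]

→ t0 |b3|ed|15|6c|bb|02|f0|34|
→ t1 |b3|ed|15|6c|bb|02|f0|fd|
→ t2 |fd|b3|ed|15|6c|bb|02|f0|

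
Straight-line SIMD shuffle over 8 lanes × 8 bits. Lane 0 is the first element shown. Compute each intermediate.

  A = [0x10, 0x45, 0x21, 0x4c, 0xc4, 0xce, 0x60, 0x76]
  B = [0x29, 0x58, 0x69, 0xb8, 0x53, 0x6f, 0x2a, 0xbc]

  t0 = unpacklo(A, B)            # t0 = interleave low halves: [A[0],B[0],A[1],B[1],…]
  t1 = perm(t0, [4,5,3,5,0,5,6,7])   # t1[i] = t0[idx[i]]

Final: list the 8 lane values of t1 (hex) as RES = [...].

RES = [0x21, 0x69, 0x58, 0x69, 0x10, 0x69, 0x4c, 0xb8]

  t0: 10 29 45 58 21 69 4c b8
  t1: 21 69 58 69 10 69 4c b8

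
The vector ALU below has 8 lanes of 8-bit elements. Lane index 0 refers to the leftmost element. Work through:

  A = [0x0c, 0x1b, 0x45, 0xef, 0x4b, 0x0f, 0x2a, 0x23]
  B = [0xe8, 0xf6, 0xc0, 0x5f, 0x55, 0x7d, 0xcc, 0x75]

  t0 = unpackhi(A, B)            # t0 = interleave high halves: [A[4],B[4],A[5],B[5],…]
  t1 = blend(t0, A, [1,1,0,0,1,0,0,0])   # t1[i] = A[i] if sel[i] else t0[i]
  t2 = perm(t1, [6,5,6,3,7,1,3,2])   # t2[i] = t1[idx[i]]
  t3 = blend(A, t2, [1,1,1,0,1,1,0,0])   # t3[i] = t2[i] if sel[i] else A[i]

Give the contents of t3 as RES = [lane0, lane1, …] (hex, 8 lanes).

RES = [ 0x23  0xcc  0x23  0xef  0x75  0x1b  0x2a  0x23 ]

t0 = [0x4b, 0x55, 0x0f, 0x7d, 0x2a, 0xcc, 0x23, 0x75]
t1 = [0x0c, 0x1b, 0x0f, 0x7d, 0x4b, 0xcc, 0x23, 0x75]
t2 = [0x23, 0xcc, 0x23, 0x7d, 0x75, 0x1b, 0x7d, 0x0f]
t3 = [0x23, 0xcc, 0x23, 0xef, 0x75, 0x1b, 0x2a, 0x23]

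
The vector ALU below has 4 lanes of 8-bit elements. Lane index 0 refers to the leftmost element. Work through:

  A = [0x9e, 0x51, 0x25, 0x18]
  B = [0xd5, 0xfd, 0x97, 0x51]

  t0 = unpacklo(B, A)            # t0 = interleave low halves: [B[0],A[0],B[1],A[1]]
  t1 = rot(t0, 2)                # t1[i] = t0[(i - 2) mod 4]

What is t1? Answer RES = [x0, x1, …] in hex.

t0 = [0xd5, 0x9e, 0xfd, 0x51]
t1 = [0xfd, 0x51, 0xd5, 0x9e]

RES = [ 0xfd  0x51  0xd5  0x9e ]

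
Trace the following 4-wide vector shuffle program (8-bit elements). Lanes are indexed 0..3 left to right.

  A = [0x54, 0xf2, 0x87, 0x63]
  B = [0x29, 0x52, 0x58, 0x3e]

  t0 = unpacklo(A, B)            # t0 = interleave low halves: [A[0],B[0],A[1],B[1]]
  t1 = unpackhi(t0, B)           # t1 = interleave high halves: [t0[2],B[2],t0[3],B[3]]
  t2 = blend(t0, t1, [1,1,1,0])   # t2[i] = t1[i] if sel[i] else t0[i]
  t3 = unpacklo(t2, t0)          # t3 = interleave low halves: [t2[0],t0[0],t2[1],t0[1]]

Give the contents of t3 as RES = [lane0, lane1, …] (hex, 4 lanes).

RES = [ 0xf2  0x54  0x58  0x29 ]

→ t0 |54|29|f2|52|
→ t1 |f2|58|52|3e|
→ t2 |f2|58|52|52|
→ t3 |f2|54|58|29|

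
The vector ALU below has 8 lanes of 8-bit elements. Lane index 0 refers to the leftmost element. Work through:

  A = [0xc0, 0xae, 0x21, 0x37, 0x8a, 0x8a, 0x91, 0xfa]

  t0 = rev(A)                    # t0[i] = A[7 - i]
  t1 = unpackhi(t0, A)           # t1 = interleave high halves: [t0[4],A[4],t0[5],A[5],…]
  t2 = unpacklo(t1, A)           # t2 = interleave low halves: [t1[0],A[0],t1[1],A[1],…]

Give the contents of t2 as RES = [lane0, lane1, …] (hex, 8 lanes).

→ t0 |fa|91|8a|8a|37|21|ae|c0|
→ t1 |37|8a|21|8a|ae|91|c0|fa|
→ t2 |37|c0|8a|ae|21|21|8a|37|

RES = [ 0x37  0xc0  0x8a  0xae  0x21  0x21  0x8a  0x37 ]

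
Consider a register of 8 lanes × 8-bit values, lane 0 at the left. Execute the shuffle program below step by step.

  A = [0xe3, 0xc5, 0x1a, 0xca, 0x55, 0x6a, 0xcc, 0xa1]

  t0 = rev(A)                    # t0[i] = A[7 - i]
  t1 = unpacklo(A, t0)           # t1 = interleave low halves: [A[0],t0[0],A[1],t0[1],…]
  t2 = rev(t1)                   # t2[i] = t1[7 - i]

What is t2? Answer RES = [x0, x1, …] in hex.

  t0: a1 cc 6a 55 ca 1a c5 e3
  t1: e3 a1 c5 cc 1a 6a ca 55
  t2: 55 ca 6a 1a cc c5 a1 e3

RES = [ 0x55  0xca  0x6a  0x1a  0xcc  0xc5  0xa1  0xe3 ]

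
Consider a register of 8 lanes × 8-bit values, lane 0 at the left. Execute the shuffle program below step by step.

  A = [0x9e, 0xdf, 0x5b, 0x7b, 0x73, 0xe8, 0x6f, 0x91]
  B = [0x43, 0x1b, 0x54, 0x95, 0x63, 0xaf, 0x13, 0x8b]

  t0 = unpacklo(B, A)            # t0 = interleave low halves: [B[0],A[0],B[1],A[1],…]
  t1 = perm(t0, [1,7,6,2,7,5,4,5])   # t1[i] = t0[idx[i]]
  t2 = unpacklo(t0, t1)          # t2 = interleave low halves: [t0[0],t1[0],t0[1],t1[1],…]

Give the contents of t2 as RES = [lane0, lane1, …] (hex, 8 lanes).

  t0: 43 9e 1b df 54 5b 95 7b
  t1: 9e 7b 95 1b 7b 5b 54 5b
  t2: 43 9e 9e 7b 1b 95 df 1b

RES = [0x43, 0x9e, 0x9e, 0x7b, 0x1b, 0x95, 0xdf, 0x1b]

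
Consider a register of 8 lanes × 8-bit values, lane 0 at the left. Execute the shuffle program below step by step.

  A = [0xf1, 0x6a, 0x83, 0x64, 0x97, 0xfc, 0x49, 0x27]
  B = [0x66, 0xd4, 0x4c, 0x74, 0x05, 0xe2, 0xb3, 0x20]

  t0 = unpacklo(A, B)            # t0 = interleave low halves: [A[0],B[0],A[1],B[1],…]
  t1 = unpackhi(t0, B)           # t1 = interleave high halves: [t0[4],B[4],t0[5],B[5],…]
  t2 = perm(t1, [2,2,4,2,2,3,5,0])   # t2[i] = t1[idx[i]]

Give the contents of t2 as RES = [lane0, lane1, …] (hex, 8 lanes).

RES = [ 0x4c  0x4c  0x64  0x4c  0x4c  0xe2  0xb3  0x83 ]

t0 = [0xf1, 0x66, 0x6a, 0xd4, 0x83, 0x4c, 0x64, 0x74]
t1 = [0x83, 0x05, 0x4c, 0xe2, 0x64, 0xb3, 0x74, 0x20]
t2 = [0x4c, 0x4c, 0x64, 0x4c, 0x4c, 0xe2, 0xb3, 0x83]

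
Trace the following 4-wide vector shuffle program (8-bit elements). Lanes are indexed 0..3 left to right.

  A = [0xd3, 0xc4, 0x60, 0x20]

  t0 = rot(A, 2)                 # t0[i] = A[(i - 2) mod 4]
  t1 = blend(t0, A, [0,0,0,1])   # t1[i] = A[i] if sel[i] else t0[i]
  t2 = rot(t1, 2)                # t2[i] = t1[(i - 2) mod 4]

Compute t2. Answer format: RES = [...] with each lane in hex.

  t0: 60 20 d3 c4
  t1: 60 20 d3 20
  t2: d3 20 60 20

RES = [0xd3, 0x20, 0x60, 0x20]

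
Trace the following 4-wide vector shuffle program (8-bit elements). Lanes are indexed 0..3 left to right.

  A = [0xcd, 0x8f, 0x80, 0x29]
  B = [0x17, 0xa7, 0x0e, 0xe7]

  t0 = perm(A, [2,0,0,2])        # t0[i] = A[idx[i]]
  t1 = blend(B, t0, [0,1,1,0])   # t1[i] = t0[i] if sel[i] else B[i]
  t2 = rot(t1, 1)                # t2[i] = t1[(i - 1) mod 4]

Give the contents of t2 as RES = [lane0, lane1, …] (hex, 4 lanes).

RES = [ 0xe7  0x17  0xcd  0xcd ]

  t0: 80 cd cd 80
  t1: 17 cd cd e7
  t2: e7 17 cd cd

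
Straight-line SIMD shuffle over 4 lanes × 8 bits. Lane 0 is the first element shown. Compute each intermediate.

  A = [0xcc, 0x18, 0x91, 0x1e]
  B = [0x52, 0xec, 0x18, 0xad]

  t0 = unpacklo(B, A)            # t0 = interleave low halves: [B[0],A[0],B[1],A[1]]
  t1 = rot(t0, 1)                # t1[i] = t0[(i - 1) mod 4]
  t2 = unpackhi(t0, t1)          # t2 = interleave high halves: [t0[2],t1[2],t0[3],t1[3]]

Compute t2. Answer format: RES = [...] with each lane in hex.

  t0: 52 cc ec 18
  t1: 18 52 cc ec
  t2: ec cc 18 ec

RES = [0xec, 0xcc, 0x18, 0xec]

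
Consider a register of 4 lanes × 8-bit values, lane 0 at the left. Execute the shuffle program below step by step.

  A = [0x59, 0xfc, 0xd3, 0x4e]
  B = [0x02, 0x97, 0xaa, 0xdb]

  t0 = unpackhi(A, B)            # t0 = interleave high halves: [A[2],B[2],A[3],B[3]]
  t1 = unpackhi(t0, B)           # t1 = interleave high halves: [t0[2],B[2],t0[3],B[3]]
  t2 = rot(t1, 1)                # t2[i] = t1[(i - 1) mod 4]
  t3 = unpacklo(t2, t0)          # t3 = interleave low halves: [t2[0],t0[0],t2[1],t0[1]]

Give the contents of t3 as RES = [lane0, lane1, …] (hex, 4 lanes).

RES = [0xdb, 0xd3, 0x4e, 0xaa]

  t0: d3 aa 4e db
  t1: 4e aa db db
  t2: db 4e aa db
  t3: db d3 4e aa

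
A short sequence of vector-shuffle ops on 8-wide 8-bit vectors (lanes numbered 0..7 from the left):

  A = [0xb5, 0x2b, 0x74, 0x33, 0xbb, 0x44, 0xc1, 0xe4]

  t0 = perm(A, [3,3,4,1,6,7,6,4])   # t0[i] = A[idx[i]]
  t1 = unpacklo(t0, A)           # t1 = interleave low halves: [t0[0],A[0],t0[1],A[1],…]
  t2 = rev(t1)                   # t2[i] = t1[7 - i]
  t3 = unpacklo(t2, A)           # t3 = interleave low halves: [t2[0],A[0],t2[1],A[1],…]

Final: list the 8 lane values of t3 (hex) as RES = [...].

RES = [ 0x33  0xb5  0x2b  0x2b  0x74  0x74  0xbb  0x33 ]

→ t0 |33|33|bb|2b|c1|e4|c1|bb|
→ t1 |33|b5|33|2b|bb|74|2b|33|
→ t2 |33|2b|74|bb|2b|33|b5|33|
→ t3 |33|b5|2b|2b|74|74|bb|33|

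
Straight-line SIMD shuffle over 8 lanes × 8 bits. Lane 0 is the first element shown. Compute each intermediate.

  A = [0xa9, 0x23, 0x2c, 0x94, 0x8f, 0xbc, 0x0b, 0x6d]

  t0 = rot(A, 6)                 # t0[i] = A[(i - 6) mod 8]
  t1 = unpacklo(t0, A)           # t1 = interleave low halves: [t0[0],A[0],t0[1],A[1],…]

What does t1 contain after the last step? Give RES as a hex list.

  t0: 2c 94 8f bc 0b 6d a9 23
  t1: 2c a9 94 23 8f 2c bc 94

RES = [0x2c, 0xa9, 0x94, 0x23, 0x8f, 0x2c, 0xbc, 0x94]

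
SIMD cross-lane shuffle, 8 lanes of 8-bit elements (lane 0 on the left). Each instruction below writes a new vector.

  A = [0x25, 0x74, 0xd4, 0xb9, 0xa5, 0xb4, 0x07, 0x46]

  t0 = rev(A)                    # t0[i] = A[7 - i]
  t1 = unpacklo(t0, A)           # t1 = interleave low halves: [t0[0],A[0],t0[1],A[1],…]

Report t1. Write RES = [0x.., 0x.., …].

RES = [ 0x46  0x25  0x07  0x74  0xb4  0xd4  0xa5  0xb9 ]

  t0: 46 07 b4 a5 b9 d4 74 25
  t1: 46 25 07 74 b4 d4 a5 b9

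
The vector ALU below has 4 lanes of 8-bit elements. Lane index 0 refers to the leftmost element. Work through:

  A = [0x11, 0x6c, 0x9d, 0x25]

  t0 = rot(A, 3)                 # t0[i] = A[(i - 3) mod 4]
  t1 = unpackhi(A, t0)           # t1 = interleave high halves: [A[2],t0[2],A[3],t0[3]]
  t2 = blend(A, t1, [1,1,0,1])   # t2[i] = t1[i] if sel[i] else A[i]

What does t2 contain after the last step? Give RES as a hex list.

RES = [ 0x9d  0x25  0x9d  0x11 ]

→ t0 |6c|9d|25|11|
→ t1 |9d|25|25|11|
→ t2 |9d|25|9d|11|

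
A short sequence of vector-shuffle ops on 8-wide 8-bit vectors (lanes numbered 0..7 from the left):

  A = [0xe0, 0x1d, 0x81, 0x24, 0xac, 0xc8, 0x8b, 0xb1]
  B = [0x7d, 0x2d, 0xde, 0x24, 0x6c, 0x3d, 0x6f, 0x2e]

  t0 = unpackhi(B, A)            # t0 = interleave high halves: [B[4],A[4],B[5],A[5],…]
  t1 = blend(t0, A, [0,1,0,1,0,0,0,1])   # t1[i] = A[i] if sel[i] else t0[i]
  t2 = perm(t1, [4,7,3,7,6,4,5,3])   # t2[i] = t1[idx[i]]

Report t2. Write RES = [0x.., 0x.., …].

RES = [0x6f, 0xb1, 0x24, 0xb1, 0x2e, 0x6f, 0x8b, 0x24]

→ t0 |6c|ac|3d|c8|6f|8b|2e|b1|
→ t1 |6c|1d|3d|24|6f|8b|2e|b1|
→ t2 |6f|b1|24|b1|2e|6f|8b|24|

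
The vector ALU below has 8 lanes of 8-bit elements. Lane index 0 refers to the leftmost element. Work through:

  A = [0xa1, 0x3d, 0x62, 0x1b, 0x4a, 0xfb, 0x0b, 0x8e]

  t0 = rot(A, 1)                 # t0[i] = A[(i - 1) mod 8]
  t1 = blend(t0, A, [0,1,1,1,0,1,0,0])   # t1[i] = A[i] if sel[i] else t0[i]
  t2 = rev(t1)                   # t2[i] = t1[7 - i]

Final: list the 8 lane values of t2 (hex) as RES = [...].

RES = [ 0x0b  0xfb  0xfb  0x1b  0x1b  0x62  0x3d  0x8e ]

→ t0 |8e|a1|3d|62|1b|4a|fb|0b|
→ t1 |8e|3d|62|1b|1b|fb|fb|0b|
→ t2 |0b|fb|fb|1b|1b|62|3d|8e|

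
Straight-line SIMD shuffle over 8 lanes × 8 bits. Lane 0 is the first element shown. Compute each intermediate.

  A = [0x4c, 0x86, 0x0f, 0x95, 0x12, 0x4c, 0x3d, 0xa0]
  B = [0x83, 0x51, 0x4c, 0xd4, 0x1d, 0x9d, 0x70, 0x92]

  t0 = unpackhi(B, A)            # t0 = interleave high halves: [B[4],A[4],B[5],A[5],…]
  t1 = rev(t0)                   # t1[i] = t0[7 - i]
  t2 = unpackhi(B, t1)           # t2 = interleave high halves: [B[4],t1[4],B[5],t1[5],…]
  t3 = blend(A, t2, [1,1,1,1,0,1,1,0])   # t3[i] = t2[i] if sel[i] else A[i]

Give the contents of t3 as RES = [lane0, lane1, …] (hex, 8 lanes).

  t0: 1d 12 9d 4c 70 3d 92 a0
  t1: a0 92 3d 70 4c 9d 12 1d
  t2: 1d 4c 9d 9d 70 12 92 1d
  t3: 1d 4c 9d 9d 12 12 92 a0

RES = [ 0x1d  0x4c  0x9d  0x9d  0x12  0x12  0x92  0xa0 ]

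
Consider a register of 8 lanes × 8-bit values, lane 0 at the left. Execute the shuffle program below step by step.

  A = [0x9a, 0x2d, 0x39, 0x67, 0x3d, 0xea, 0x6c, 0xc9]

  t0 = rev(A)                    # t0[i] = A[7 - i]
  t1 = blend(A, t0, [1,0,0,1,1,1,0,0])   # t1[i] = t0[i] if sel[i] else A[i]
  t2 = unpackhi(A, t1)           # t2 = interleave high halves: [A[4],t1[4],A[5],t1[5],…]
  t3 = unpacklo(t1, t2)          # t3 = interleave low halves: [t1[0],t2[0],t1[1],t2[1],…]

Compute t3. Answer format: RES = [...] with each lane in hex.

RES = [0xc9, 0x3d, 0x2d, 0x67, 0x39, 0xea, 0x3d, 0x39]

  t0: c9 6c ea 3d 67 39 2d 9a
  t1: c9 2d 39 3d 67 39 6c c9
  t2: 3d 67 ea 39 6c 6c c9 c9
  t3: c9 3d 2d 67 39 ea 3d 39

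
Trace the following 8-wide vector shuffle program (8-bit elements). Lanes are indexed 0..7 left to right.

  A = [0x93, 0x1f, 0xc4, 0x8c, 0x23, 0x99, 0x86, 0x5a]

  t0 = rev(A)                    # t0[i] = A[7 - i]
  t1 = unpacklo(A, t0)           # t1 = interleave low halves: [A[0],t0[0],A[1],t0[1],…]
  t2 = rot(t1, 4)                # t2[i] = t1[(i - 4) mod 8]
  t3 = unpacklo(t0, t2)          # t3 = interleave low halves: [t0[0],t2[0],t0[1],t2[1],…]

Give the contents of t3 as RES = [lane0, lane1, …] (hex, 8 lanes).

→ t0 |5a|86|99|23|8c|c4|1f|93|
→ t1 |93|5a|1f|86|c4|99|8c|23|
→ t2 |c4|99|8c|23|93|5a|1f|86|
→ t3 |5a|c4|86|99|99|8c|23|23|

RES = [ 0x5a  0xc4  0x86  0x99  0x99  0x8c  0x23  0x23 ]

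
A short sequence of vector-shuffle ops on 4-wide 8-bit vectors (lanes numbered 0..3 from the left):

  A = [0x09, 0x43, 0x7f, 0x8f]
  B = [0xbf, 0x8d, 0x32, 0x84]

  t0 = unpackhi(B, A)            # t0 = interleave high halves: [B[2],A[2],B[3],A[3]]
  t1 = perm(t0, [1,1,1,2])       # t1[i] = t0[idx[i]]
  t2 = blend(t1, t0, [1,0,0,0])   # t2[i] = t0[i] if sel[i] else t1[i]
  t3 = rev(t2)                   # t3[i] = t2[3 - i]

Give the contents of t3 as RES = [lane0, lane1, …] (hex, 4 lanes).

→ t0 |32|7f|84|8f|
→ t1 |7f|7f|7f|84|
→ t2 |32|7f|7f|84|
→ t3 |84|7f|7f|32|

RES = [ 0x84  0x7f  0x7f  0x32 ]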